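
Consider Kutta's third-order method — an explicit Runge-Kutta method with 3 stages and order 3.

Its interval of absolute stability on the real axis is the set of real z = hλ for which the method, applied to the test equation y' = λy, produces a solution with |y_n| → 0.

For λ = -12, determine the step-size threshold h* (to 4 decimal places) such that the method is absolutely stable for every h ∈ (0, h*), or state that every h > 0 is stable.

Set f=λy, z=hλ:
  order 3, 3-stage ⇒ R(z)=1+z+z^2/2+z^3/6
  (e.g. R(-0.48)=0.61677, |R|=0.61677)

Boundary: |R(x)|=1, x<0.
x=-0.48: |R|=0.6168
|R(-0.78)|=0.4451 |R(-0.73)|=0.4716 |R(-0.69)|=0.4933
Bisect:
  x_lo=-3.2580 |R|=2.7143  x_hi=-0.3285 |R|=0.7195
  mid=-1.79324 |R|=0.14647 →hi
  mid=-2.52560 |R|=1.02126 →lo
  mid=-2.15942 |R|=0.50614 →hi
  mid=-2.34251 |R|=0.74120 →hi
  mid=-2.43406 |R|=0.87522 →hi
  mid=-2.47983 |R|=0.94669 →hi
  mid=-2.50272 |R|=0.98358 →hi
  ...
  [-2.51291,-2.51273] ⇒ x*=-2.5127
So |R|<1 on (-2.5127, 0).

(-2.5127,0); λ=-12 ⇒ h* = 0.2094.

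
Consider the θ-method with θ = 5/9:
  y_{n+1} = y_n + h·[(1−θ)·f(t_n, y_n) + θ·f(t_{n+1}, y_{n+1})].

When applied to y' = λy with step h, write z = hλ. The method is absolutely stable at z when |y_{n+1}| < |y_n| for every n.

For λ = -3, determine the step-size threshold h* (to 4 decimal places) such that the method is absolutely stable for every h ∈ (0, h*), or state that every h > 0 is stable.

interval (−∞, 0). Any h>0 works for λ=-3.

Test eqn y'=λy, z=hλ:
  y_{n+1} = y_n + z·[4/9·y_n + 5/9·y_{n+1}] ⇒ (1 − 5/9z)y_{n+1} = (1 + 4/9z)y_n
  R(z) = (1 + 4/9z)/(1 − 5/9z).

Need |R(x)|<1, x<0.
x=-1.05: |R|=0.3368
x=-2: |R|=0.0526
x=-10: |R|=0.5254
x=-100: |R|=0.7682
θ=5/9≥1/2 ⇒ |1+4/9x|<|1−5/9x| ∀x<0 ⇒ interval (−∞,0).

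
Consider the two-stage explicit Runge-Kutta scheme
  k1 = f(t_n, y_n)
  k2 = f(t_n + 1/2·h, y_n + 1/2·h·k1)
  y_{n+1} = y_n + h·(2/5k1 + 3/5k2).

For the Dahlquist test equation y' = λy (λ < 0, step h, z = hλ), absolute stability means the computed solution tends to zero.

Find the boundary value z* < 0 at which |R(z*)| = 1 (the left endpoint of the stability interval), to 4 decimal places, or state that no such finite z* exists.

z* = -3.3333.

Set f=λy, z=hλ:
  k1=λy_n ⇒ h·k1=z·y_n;  k2=λ(1+1/2z)y_n ⇒ h·k2=z(1+1/2z)y_n
  y_{n+1}/y_n = 1 + 2/5z + 3/5z(1+1/2z) = 1 + z + 3/10z²
  so R(z) = 1 + z + 3/10z².

Need |R(x)|<1, x<0.
x=-1.1: |R|=0.2630
R=1: x+3/10x²=0 ⇒ x=−10/3=-3.3333; min R=1−1/(4·3/10)=0.1667>−1
Confirm numerically:
  x=-3.120: |R|=0.80032 <1
  x=-1.907: |R|=0.18399 <1
  x=-1.698: |R|=0.16696 <1
  x=-1.563: |R|=0.16989 <1
  x=-3.587: |R|=1.27297 >1
  x=-3.554: |R|=1.23527 >1
  x=-3.422: |R|=1.09103 >1
Interval (-3.3333, 0).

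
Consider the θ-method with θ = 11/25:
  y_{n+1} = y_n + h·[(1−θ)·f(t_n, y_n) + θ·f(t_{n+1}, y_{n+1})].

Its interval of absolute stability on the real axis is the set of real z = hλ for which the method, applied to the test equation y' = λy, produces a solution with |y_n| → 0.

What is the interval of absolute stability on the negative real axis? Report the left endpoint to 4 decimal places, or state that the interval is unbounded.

Set f=λy, z=hλ:
  y_{n+1} = y_n + z·[14/25·y_n + 11/25·y_{n+1}] ⇒ (1 − 11/25z)y_{n+1} = (1 + 14/25z)y_n
  so R(z) = (1 + 14/25z)/(1 − 11/25z).

Solve |R(x)|<1 on ℝ⁻.
x=-1.44: |R|=0.1185
R=−1: 1+14/25x = −1+11/25x ⇒ -3/25x=2 ⇒ x=2/(-3/25)=-16.6667
Confirm numerically:
  x=-16.182: |R|=0.99284 <1
  x=-15.824: |R|=0.98730 <1
  x=-11.724: |R|=0.90369 <1
  x=-10.461: |R|=0.86709 <1
  x=-17.170: |R|=1.00706 >1
  x=-16.796: |R|=1.00185 >1
Stable set (-16.6667, 0).

(-16.6667, 0).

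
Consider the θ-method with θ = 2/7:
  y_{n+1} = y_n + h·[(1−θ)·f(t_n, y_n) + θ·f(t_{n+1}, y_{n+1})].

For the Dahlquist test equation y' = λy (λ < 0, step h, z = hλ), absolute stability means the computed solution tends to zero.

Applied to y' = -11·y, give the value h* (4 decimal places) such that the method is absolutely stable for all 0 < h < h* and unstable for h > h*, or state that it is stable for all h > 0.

(-4.6667,0); λ=-11 ⇒ h* = (14/3)/11 = 0.4242.

Set f=λy, z=hλ:
  y_{n+1} = y_n + z·[5/7·y_n + 2/7·y_{n+1}] ⇒ (1 − 2/7z)y_{n+1} = (1 + 5/7z)y_n
  ⇒ R(z) = (1 + 5/7z)/(1 − 2/7z).

Boundary: |R(x)|=1, x<0.
x=-0.64: |R|=0.4589
R=−1: 1+5/7x = −1+2/7x ⇒ -3/7x=2 ⇒ x=2/(-3/7)=-4.6667
Confirm numerically:
  x=-4.159: |R|=0.90057 <1
  x=-3.243: |R|=0.68330 <1
  x=-2.799: |R|=0.55525 <1
  x=-5.245: |R|=1.09920 >1
  x=-4.772: |R|=1.01910 >1
  x=-4.718: |R|=1.00937 >1
Stable set (-4.6667, 0).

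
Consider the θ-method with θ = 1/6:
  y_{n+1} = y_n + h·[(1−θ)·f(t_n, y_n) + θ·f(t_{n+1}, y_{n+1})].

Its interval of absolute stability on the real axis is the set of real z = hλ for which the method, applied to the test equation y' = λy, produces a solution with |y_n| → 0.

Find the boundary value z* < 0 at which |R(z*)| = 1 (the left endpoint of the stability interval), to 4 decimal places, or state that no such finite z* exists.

z* = -3.0000.

Test eqn y'=λy, z=hλ:
  y_{n+1} = y_n + z·[5/6·y_n + 1/6·y_{n+1}] ⇒ (1 − 1/6z)y_{n+1} = (1 + 5/6z)y_n
  so R(z) = (1 + 5/6z)/(1 − 1/6z).

Find x<0 with |R(x)|<1.
x=-1.28: |R|=0.0549
R=−1: 1+5/6x = −1+1/6x ⇒ -2/3x=2 ⇒ x=2/(-2/3)=-3.0000
Confirm numerically:
  x=-2.506: |R|=0.76769 <1
  x=-2.322: |R|=0.67412 <1
  x=-1.570: |R|=0.24439 <1
  x=-3.243: |R|=1.10516 >1
  x=-3.158: |R|=1.06901 >1
Stable set (-3.0000, 0).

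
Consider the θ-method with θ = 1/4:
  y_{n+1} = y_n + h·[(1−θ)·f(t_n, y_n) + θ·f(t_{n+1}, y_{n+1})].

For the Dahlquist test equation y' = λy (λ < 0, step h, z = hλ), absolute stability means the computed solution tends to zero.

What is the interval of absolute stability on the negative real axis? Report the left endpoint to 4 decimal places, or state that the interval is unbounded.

With y'=λy (z=hλ):
  y_{n+1} = y_n + z·[3/4·y_n + 1/4·y_{n+1}] ⇒ (1 − 1/4z)y_{n+1} = (1 + 3/4z)y_n
  Hence R(z) = (1 + 3/4z)/(1 − 1/4z).

Find x<0 with |R(x)|<1.
x=-1.12: |R|=0.1250
R=−1: 1+3/4x = −1+1/4x ⇒ -1/2x=2 ⇒ x=2/(-1/2)=-4.0000
Confirm numerically:
  x=-3.832: |R|=0.95710 <1
  x=-3.766: |R|=0.93974 <1
  x=-3.576: |R|=0.88807 <1
  x=-4.574: |R|=1.13389 >1
  x=-4.048: |R|=1.01193 >1
Interval (-4.0000, 0).

z∈(-4.0000,0).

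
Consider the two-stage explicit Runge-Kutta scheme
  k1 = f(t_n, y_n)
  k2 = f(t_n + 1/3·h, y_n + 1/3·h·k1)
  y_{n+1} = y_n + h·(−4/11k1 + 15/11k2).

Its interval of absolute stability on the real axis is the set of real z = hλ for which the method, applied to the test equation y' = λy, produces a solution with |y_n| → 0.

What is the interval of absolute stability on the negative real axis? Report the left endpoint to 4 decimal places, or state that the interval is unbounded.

z∈(-2.2000,0).

On y'=λy, z=hλ:
  k1=λy_n ⇒ h·k1=z·y_n;  k2=λ(1+1/3z)y_n ⇒ h·k2=z(1+1/3z)y_n
  y_{n+1}/y_n = 1 − 4/11z + 15/11z(1+1/3z) = 1 + z + 5/11z²
  so R(z) = 1 + z + 5/11z².

Boundary: |R(x)|=1, x<0.
x=-0.37: |R|=0.6922
R=1: x+5/11x²=0 ⇒ x=−11/5=-2.2000; min R=1−1/(4·5/11)=0.4500>−1
Confirm numerically:
  x=-2.099: |R|=0.90364 <1
  x=-2.005: |R|=0.82228 <1
  x=-1.217: |R|=0.45622 <1
  x=-1.129: |R|=0.45038 <1
  x=-2.523: |R|=1.37042 >1
  x=-2.356: |R|=1.16706 >1
Interval (-2.2000, 0).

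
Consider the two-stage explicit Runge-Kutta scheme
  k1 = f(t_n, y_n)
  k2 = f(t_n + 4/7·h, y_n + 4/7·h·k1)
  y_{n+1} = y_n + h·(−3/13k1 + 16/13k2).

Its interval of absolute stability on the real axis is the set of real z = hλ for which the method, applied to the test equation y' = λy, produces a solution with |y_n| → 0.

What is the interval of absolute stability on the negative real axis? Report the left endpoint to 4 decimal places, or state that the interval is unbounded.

Set f=λy, z=hλ:
  k1=λy_n ⇒ h·k1=z·y_n;  k2=λ(1+4/7z)y_n ⇒ h·k2=z(1+4/7z)y_n
  y_{n+1}/y_n = 1 − 3/13z + 16/13z(1+4/7z) = 1 + z + 64/91z²
  R(z) = 1 + z + 64/91z².

Need |R(x)|<1, x<0.
x=-1.16: |R|=0.7864
R=1: x+64/91x²=0 ⇒ x=−91/64=-1.4219; min R=1−1/(4·64/91)=0.6445>−1
Confirm numerically:
  x=-1.268: |R|=0.86278 <1
  x=-1.129: |R|=0.76745 <1
  x=-0.834: |R|=0.65518 <1
  x=-1.854: |R|=1.56345 >1
  x=-1.759: |R|=1.41706 >1
  x=-1.548: |R|=1.13731 >1
So |R|<1 on (-1.4219, 0).

z∈(-1.4219,0).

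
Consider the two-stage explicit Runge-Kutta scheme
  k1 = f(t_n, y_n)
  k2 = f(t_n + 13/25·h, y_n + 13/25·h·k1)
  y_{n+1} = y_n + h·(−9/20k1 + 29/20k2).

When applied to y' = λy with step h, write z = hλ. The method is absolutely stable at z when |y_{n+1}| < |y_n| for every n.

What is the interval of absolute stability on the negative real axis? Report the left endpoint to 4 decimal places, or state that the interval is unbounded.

With y'=λy (z=hλ):
  k1=λy_n ⇒ h·k1=z·y_n;  k2=λ(1+13/25z)y_n ⇒ h·k2=z(1+13/25z)y_n
  y_{n+1}/y_n = 1 − 9/20z + 29/20z(1+13/25z) = 1 + z + 377/500z²
  Hence R(z) = 1 + z + 377/500z².

Solve |R(x)|<1 on ℝ⁻.
x=-0.91: |R|=0.7144
R=1: x+377/500x²=0 ⇒ x=−500/377=-1.3263; min R=1−1/(4·377/500)=0.6684>−1
Confirm numerically:
  x=-1.291: |R|=0.96568 <1
  x=-0.936: |R|=0.72458 <1
  x=-0.883: |R|=0.70489 <1
  x=-1.831: |R|=1.69683 >1
  x=-1.393: |R|=1.07010 >1
So |R|<1 on (-1.3263, 0).

z∈(-1.3263,0).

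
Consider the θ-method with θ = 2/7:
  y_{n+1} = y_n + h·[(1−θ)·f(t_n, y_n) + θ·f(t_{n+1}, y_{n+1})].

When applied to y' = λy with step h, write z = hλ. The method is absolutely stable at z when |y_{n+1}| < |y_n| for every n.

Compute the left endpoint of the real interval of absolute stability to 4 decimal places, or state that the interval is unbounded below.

With y'=λy (z=hλ):
  y_{n+1} = y_n + z·[5/7·y_n + 2/7·y_{n+1}] ⇒ (1 − 2/7z)y_{n+1} = (1 + 5/7z)y_n
  so R(z) = (1 + 5/7z)/(1 − 2/7z).

Need |R(x)|<1, x<0.
x=-1.1: |R|=0.1630
R=−1: 1+5/7x = −1+2/7x ⇒ -3/7x=2 ⇒ x=2/(-3/7)=-4.6667
Confirm numerically:
  x=-4.320: |R|=0.93350 <1
  x=-3.315: |R|=0.70249 <1
  x=-3.071: |R|=0.63575 <1
  x=-2.860: |R|=0.57390 <1
  x=-5.051: |R|=1.06742 >1
  x=-5.005: |R|=1.05967 >1
  x=-4.941: |R|=1.04875 >1
So |R|<1 on (-4.6667, 0).

left endpoint -4.6667.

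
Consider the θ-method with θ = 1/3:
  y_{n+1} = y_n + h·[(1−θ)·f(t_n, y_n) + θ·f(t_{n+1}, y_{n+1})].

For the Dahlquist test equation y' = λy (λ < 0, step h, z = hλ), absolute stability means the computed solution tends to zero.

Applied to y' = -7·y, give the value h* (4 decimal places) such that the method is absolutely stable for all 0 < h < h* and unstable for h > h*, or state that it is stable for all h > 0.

(-6.0000,0); λ=-7 ⇒ h* = (6)/7 = 0.8571.

On y'=λy, z=hλ:
  y_{n+1} = y_n + z·[2/3·y_n + 1/3·y_{n+1}] ⇒ (1 − 1/3z)y_{n+1} = (1 + 2/3z)y_n
  R(z) = (1 + 2/3z)/(1 − 1/3z).

Need |R(x)|<1, x<0.
x=-1.61: |R|=0.0477
R=−1: 1+2/3x = −1+1/3x ⇒ -1/3x=2 ⇒ x=2/(-1/3)=-6.0000
Confirm numerically:
  x=-3.844: |R|=0.68498 <1
  x=-3.832: |R|=0.68267 <1
  x=-3.768: |R|=0.67021 <1
  x=-3.464: |R|=0.60767 <1
  x=-6.263: |R|=1.02839 >1
  x=-6.104: |R|=1.01142 >1
So |R|<1 on (-6.0000, 0).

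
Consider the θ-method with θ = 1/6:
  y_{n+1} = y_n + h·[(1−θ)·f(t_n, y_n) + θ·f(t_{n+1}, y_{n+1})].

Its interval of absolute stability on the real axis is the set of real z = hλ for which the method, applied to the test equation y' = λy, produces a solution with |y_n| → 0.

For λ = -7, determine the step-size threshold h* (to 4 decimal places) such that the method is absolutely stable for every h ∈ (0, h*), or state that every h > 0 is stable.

(-3.0000,0); λ=-7 ⇒ h* = (3)/7 = 0.4286.

On y'=λy, z=hλ:
  y_{n+1} = y_n + z·[5/6·y_n + 1/6·y_{n+1}] ⇒ (1 − 1/6z)y_{n+1} = (1 + 5/6z)y_n
  Hence R(z) = (1 + 5/6z)/(1 − 1/6z).

Need |R(x)|<1, x<0.
x=-0.8: |R|=0.2941
R=−1: 1+5/6x = −1+1/6x ⇒ -2/3x=2 ⇒ x=2/(-2/3)=-3.0000
Confirm numerically:
  x=-2.138: |R|=0.57631 <1
  x=-1.481: |R|=0.18781 <1
  x=-1.444: |R|=0.16389 <1
  x=-3.540: |R|=1.22642 >1
  x=-3.525: |R|=1.22047 >1
  x=-3.117: |R|=1.05133 >1
So |R|<1 on (-3.0000, 0).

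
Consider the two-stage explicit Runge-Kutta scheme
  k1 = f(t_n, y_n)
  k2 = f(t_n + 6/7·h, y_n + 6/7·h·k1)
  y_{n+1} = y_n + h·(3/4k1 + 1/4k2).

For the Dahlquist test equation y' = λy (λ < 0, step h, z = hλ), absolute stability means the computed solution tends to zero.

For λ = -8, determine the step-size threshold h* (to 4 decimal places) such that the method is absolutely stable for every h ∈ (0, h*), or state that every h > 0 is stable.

With y'=λy (z=hλ):
  k1=λy_n ⇒ h·k1=z·y_n;  k2=λ(1+6/7z)y_n ⇒ h·k2=z(1+6/7z)y_n
  y_{n+1}/y_n = 1 + 3/4z + 1/4z(1+6/7z) = 1 + z + 3/14z²
  R(z) = 1 + z + 3/14z².

Boundary: |R(x)|=1, x<0.
x=-0.67: |R|=0.4262
R=1: x+3/14x²=0 ⇒ x=−14/3=-4.6667; min R=1−1/(4·3/14)=-0.1667>−1
Confirm numerically:
  x=-2.887: |R|=0.10098 <1
  x=-2.818: |R|=0.11633 <1
  x=-2.370: |R|=0.16638 <1
  x=-5.179: |R|=1.56858 >1
  x=-5.068: |R|=1.43585 >1
  x=-4.904: |R|=1.24940 >1
So |R|<1 on (-4.6667, 0).

(-4.6667,0); λ=-8 ⇒ h* = (14/3)/8 = 0.5833.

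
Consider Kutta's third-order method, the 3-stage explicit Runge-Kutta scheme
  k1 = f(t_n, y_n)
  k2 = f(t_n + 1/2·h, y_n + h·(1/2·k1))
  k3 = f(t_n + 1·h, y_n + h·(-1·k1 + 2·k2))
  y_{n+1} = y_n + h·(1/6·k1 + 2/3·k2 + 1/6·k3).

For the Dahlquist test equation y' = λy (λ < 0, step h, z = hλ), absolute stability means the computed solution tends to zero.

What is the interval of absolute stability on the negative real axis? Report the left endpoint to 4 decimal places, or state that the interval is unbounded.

Test eqn y'=λy, z=hλ:
  order 3, 3-stage ⇒ R(z)=1+z+z^2/2+z^3/6
  (e.g. R(-1.72)=-0.08887, |R|=0.08887)

Solve |R(x)|<1 on ℝ⁻.
x=-1.72: |R|=0.0889
|R(-1.95)|=0.2846 |R(-1.73)|=0.0965 |R(-1.08)|=0.2932
Bisect:
  x_lo=-2.9927 |R|=1.9819  x_hi=-0.2038 |R|=0.8156
  mid=-1.59826 |R|=0.00149 →hi
  mid=-2.29550 |R|=0.67680 →hi
  mid=-2.64412 |R|=1.22944 →lo
  mid=-2.46981 |R|=0.93079 →hi
  mid=-2.55697 |R|=1.07420 →lo
  mid=-2.51339 |R|=1.00106 →lo
  mid=-2.49160 |R|=0.96557 →hi
  mid=-2.50249 |R|=0.98323 →hi
  mid=-2.50794 |R|=0.99212 →hi
  mid=-2.51067 |R|=0.99658 →hi
  ...
  [-2.51288,-2.51271] ⇒ x*=-2.5127
So |R|<1 on (-2.5127, 0).

(-2.5127, 0).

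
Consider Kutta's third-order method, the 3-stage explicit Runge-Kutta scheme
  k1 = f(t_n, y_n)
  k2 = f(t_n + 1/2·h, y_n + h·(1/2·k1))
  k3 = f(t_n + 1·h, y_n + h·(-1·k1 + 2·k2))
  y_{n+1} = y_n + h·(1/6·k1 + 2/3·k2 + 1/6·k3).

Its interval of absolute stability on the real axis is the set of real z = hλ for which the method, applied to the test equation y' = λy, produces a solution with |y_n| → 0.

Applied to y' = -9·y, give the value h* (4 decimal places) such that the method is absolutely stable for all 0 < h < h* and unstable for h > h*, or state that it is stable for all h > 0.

(-2.5127,0); λ=-9 ⇒ h* = 0.2792.

On y'=λy, z=hλ:
  order 3, 3-stage ⇒ R(z)=1+z+z^2/2+z^3/6
  (e.g. R(-0.47)=0.62315, |R|=0.62315)

Find x<0 with |R(x)|<1.
x=-0.47: |R|=0.6231
|R(-2.5)|=0.9792 |R(-2.06)|=0.3952 |R(-0.55)|=0.5735
Bisect:
  x_lo=-3.0216 |R|=2.0546  x_hi=-0.1881 |R|=0.8284
  mid=-1.60489 |R|=0.00600 →hi
  mid=-2.31327 |R|=0.70080 →hi
  mid=-2.66746 |R|=1.27310 →lo
  mid=-2.49036 |R|=0.96358 →hi
  mid=-2.57891 |R|=1.11215 →lo
  mid=-2.53464 |R|=1.03636 →lo
  mid=-2.51250 |R|=0.99960 →hi
  mid=-2.52357 |R|=1.01789 →lo
  ...
  [-2.51285,-2.51267] ⇒ x*=-2.5127
Stable set (-2.5127, 0).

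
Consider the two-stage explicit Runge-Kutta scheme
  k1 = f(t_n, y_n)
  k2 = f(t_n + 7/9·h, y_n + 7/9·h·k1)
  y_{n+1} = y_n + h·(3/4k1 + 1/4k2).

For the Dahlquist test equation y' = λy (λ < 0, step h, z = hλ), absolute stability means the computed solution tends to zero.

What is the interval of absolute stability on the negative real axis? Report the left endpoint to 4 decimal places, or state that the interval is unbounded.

z∈(-5.1429,0).

On y'=λy, z=hλ:
  k1=λy_n ⇒ h·k1=z·y_n;  k2=λ(1+7/9z)y_n ⇒ h·k2=z(1+7/9z)y_n
  y_{n+1}/y_n = 1 + 3/4z + 1/4z(1+7/9z) = 1 + z + 7/36z²
  R(z) = 1 + z + 7/36z².

Find x<0 with |R(x)|<1.
x=-1.38: |R|=0.0097
R=1: x+7/36x²=0 ⇒ x=−36/7=-5.1429; min R=1−1/(4·7/36)=-0.2857>−1
Confirm numerically:
  x=-4.706: |R|=0.60025 <1
  x=-3.936: |R|=0.07635 <1
  x=-3.735: |R|=0.02246 <1
  x=-5.641: |R|=1.54639 >1
  x=-5.491: |R|=1.37171 >1
  x=-5.429: |R|=1.30206 >1
Interval (-5.1429, 0).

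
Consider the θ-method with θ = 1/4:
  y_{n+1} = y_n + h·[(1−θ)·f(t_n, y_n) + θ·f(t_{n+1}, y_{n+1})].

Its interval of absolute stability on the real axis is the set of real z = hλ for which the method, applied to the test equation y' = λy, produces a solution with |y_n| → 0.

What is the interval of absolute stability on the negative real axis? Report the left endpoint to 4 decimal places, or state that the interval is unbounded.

On y'=λy, z=hλ:
  y_{n+1} = y_n + z·[3/4·y_n + 1/4·y_{n+1}] ⇒ (1 − 1/4z)y_{n+1} = (1 + 3/4z)y_n
  ⇒ R(z) = (1 + 3/4z)/(1 − 1/4z).

Need |R(x)|<1, x<0.
x=-0.59: |R|=0.4858
R=−1: 1+3/4x = −1+1/4x ⇒ -1/2x=2 ⇒ x=2/(-1/2)=-4.0000
Confirm numerically:
  x=-3.870: |R|=0.96696 <1
  x=-3.847: |R|=0.96100 <1
  x=-3.427: |R|=0.84570 <1
  x=-2.029: |R|=0.34616 <1
  x=-4.247: |R|=1.05990 >1
  x=-4.071: |R|=1.01759 >1
Stable set (-4.0000, 0).

(-4.0000, 0).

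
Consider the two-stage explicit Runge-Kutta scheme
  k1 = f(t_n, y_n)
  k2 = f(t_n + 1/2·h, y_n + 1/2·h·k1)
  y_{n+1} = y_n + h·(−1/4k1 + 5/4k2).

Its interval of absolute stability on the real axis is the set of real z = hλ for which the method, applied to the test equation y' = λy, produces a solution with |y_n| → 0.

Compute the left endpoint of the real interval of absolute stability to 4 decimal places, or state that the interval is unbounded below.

Set f=λy, z=hλ:
  k1=λy_n ⇒ h·k1=z·y_n;  k2=λ(1+1/2z)y_n ⇒ h·k2=z(1+1/2z)y_n
  y_{n+1}/y_n = 1 − 1/4z + 5/4z(1+1/2z) = 1 + z + 5/8z²
  R(z) = 1 + z + 5/8z².

Find x<0 with |R(x)|<1.
x=-1.34: |R|=0.7823
R=1: x+5/8x²=0 ⇒ x=−8/5=-1.6000; min R=1−1/(4·5/8)=0.6000>−1
Confirm numerically:
  x=-1.526: |R|=0.92942 <1
  x=-1.510: |R|=0.91506 <1
  x=-0.721: |R|=0.60390 <1
  x=-0.659: |R|=0.61243 <1
  x=-2.199: |R|=1.82325 >1
  x=-1.771: |R|=1.18928 >1
Interval (-1.6000, 0).

z* = -1.6000.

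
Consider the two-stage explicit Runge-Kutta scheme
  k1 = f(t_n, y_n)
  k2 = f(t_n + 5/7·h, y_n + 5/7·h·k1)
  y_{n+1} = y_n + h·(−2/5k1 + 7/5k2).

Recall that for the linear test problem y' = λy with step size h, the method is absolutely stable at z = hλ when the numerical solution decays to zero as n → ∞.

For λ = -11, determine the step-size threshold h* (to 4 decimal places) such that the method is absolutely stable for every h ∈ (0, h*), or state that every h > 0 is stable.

(-1.0000,0); λ=-11 ⇒ h* = (1)/11 = 0.0909.

On y'=λy, z=hλ:
  k1=λy_n ⇒ h·k1=z·y_n;  k2=λ(1+5/7z)y_n ⇒ h·k2=z(1+5/7z)y_n
  y_{n+1}/y_n = 1 − 2/5z + 7/5z(1+5/7z) = 1 + z + z²
  R(z) = 1 + z + z².

Find x<0 with |R(x)|<1.
x=-0.91: |R|=0.9181
R=1: x+1x²=0 ⇒ x=−1=-1.0000; min R=1−1/(4·1)=0.7500>−1
Confirm numerically:
  x=-0.770: |R|=0.82290 <1
  x=-0.726: |R|=0.80108 <1
  x=-0.715: |R|=0.79622 <1
  x=-0.667: |R|=0.77789 <1
  x=-1.554: |R|=1.86092 >1
  x=-1.380: |R|=1.52440 >1
Stable set (-1.0000, 0).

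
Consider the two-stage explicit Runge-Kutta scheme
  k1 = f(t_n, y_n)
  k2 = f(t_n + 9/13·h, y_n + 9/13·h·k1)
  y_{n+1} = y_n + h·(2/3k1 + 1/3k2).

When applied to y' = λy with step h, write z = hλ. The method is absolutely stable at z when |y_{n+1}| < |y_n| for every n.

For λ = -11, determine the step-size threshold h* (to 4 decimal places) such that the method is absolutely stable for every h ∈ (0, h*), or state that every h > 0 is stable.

(-4.3333,0); λ=-11 ⇒ h* = (13/3)/11 = 0.3939.

With y'=λy (z=hλ):
  k1=λy_n ⇒ h·k1=z·y_n;  k2=λ(1+9/13z)y_n ⇒ h·k2=z(1+9/13z)y_n
  y_{n+1}/y_n = 1 + 2/3z + 1/3z(1+9/13z) = 1 + z + 3/13z²
  so R(z) = 1 + z + 3/13z².

Solve |R(x)|<1 on ℝ⁻.
x=-0.32: |R|=0.7036
R=1: x+3/13x²=0 ⇒ x=−13/3=-4.3333; min R=1−1/(4·3/13)=-0.0833>−1
Confirm numerically:
  x=-4.301: |R|=0.96791 <1
  x=-3.382: |R|=0.25752 <1
  x=-2.591: |R|=0.04178 <1
  x=-2.274: |R|=0.08067 <1
  x=-4.448: |R|=1.11770 >1
  x=-4.355: |R|=1.02178 >1
So |R|<1 on (-4.3333, 0).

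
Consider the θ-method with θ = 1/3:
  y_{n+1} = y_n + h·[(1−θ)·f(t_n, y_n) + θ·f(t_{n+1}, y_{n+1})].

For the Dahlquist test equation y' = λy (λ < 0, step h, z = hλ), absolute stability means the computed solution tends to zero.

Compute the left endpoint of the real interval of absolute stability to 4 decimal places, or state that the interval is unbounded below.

z* = -6.0000.

On y'=λy, z=hλ:
  y_{n+1} = y_n + z·[2/3·y_n + 1/3·y_{n+1}] ⇒ (1 − 1/3z)y_{n+1} = (1 + 2/3z)y_n
  so R(z) = (1 + 2/3z)/(1 − 1/3z).

Find x<0 with |R(x)|<1.
x=-1.23: |R|=0.1277
R=−1: 1+2/3x = −1+1/3x ⇒ -1/3x=2 ⇒ x=2/(-1/3)=-6.0000
Confirm numerically:
  x=-5.403: |R|=0.92895 <1
  x=-5.170: |R|=0.89841 <1
  x=-4.058: |R|=0.72485 <1
  x=-6.257: |R|=1.02776 >1
  x=-6.242: |R|=1.02618 >1
  x=-6.075: |R|=1.00826 >1
So |R|<1 on (-6.0000, 0).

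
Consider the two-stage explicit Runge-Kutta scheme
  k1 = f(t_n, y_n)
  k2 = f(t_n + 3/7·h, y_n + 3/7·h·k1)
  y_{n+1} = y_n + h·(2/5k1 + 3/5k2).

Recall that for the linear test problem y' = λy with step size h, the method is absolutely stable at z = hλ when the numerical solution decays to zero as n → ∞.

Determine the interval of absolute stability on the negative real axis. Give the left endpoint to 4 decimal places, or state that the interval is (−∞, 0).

z∈(-3.8889,0).

Set f=λy, z=hλ:
  k1=λy_n ⇒ h·k1=z·y_n;  k2=λ(1+3/7z)y_n ⇒ h·k2=z(1+3/7z)y_n
  y_{n+1}/y_n = 1 + 2/5z + 3/5z(1+3/7z) = 1 + z + 9/35z²
  so R(z) = 1 + z + 9/35z².

Need |R(x)|<1, x<0.
x=-1.32: |R|=0.1280
R=1: x+9/35x²=0 ⇒ x=−35/9=-3.8889; min R=1−1/(4·9/35)=0.0278>−1
Confirm numerically:
  x=-2.632: |R|=0.14934 <1
  x=-2.505: |R|=0.10858 <1
  x=-2.300: |R|=0.06029 <1
  x=-1.693: |R|=0.04404 <1
  x=-4.369: |R|=1.53938 >1
  x=-4.023: |R|=1.13874 >1
Interval (-3.8889, 0).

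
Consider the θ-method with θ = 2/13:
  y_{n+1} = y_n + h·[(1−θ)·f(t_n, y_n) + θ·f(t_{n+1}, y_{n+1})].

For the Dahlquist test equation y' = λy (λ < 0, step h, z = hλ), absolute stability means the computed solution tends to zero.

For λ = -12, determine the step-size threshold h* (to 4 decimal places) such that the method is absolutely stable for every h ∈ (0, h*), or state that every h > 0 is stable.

(-2.8889,0); λ=-12 ⇒ h* = (26/9)/12 = 0.2407.

With y'=λy (z=hλ):
  y_{n+1} = y_n + z·[11/13·y_n + 2/13·y_{n+1}] ⇒ (1 − 2/13z)y_{n+1} = (1 + 11/13z)y_n
  so R(z) = (1 + 11/13z)/(1 − 2/13z).

Boundary: |R(x)|=1, x<0.
x=-0.43: |R|=0.5967
R=−1: 1+11/13x = −1+2/13x ⇒ -9/13x=2 ⇒ x=2/(-9/13)=-2.8889
Confirm numerically:
  x=-2.810: |R|=0.96187 <1
  x=-2.385: |R|=0.74479 <1
  x=-1.943: |R|=0.49585 <1
  x=-3.384: |R|=1.22541 >1
  x=-2.951: |R|=1.02957 >1
  x=-2.932: |R|=1.02057 >1
Interval (-2.8889, 0).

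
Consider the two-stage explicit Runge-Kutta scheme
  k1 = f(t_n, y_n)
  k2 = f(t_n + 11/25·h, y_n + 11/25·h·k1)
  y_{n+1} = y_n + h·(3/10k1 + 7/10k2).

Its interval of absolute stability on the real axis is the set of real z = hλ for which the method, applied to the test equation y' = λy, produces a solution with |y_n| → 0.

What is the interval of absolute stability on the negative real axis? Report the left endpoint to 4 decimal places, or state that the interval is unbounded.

On y'=λy, z=hλ:
  k1=λy_n ⇒ h·k1=z·y_n;  k2=λ(1+11/25z)y_n ⇒ h·k2=z(1+11/25z)y_n
  y_{n+1}/y_n = 1 + 3/10z + 7/10z(1+11/25z) = 1 + z + 77/250z²
  Hence R(z) = 1 + z + 77/250z².

Need |R(x)|<1, x<0.
x=-1.59: |R|=0.1887
R=1: x+77/250x²=0 ⇒ x=−250/77=-3.2468; min R=1−1/(4·77/250)=0.1883>−1
Confirm numerically:
  x=-2.663: |R|=0.52120 <1
  x=-2.636: |R|=0.50414 <1
  x=-2.609: |R|=0.48752 <1
  x=-3.827: |R|=1.68395 >1
  x=-3.781: |R|=1.62216 >1
  x=-3.622: |R|=1.41862 >1
Interval (-3.2468, 0).

z∈(-3.2468,0).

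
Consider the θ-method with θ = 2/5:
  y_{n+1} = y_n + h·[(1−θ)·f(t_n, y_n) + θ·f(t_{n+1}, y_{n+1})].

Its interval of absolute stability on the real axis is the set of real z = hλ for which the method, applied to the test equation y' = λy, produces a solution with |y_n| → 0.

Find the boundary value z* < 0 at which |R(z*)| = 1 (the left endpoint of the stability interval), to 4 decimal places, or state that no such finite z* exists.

On y'=λy, z=hλ:
  y_{n+1} = y_n + z·[3/5·y_n + 2/5·y_{n+1}] ⇒ (1 − 2/5z)y_{n+1} = (1 + 3/5z)y_n
  so R(z) = (1 + 3/5z)/(1 − 2/5z).

Boundary: |R(x)|=1, x<0.
x=-0.49: |R|=0.5903
R=−1: 1+3/5x = −1+2/5x ⇒ -1/5x=2 ⇒ x=2/(-1/5)=-10.0000
Confirm numerically:
  x=-9.471: |R|=0.97790 <1
  x=-7.668: |R|=0.88533 <1
  x=-5.611: |R|=0.72944 <1
  x=-10.585: |R|=1.02235 >1
  x=-10.307: |R|=1.01199 >1
  x=-10.252: |R|=1.00988 >1
Interval (-10.0000, 0).

left endpoint -10.0000.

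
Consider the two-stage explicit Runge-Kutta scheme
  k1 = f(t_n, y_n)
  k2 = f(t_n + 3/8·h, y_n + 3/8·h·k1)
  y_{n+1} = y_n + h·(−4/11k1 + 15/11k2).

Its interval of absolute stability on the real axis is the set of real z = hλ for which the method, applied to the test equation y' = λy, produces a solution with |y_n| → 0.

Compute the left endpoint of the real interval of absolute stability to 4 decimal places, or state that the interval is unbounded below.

On y'=λy, z=hλ:
  k1=λy_n ⇒ h·k1=z·y_n;  k2=λ(1+3/8z)y_n ⇒ h·k2=z(1+3/8z)y_n
  y_{n+1}/y_n = 1 − 4/11z + 15/11z(1+3/8z) = 1 + z + 45/88z²
  ⇒ R(z) = 1 + z + 45/88z².

Boundary: |R(x)|=1, x<0.
x=-1.36: |R|=0.5858
R=1: x+45/88x²=0 ⇒ x=−88/45=-1.9556; min R=1−1/(4·45/88)=0.5111>−1
Confirm numerically:
  x=-1.866: |R|=0.91455 <1
  x=-1.845: |R|=0.89569 <1
  x=-1.827: |R|=0.87990 <1
  x=-1.193: |R|=0.53480 <1
  x=-2.255: |R|=1.34530 >1
  x=-2.240: |R|=1.32582 >1
  x=-2.183: |R|=1.25390 >1
So |R|<1 on (-1.9556, 0).

z* = -1.9556.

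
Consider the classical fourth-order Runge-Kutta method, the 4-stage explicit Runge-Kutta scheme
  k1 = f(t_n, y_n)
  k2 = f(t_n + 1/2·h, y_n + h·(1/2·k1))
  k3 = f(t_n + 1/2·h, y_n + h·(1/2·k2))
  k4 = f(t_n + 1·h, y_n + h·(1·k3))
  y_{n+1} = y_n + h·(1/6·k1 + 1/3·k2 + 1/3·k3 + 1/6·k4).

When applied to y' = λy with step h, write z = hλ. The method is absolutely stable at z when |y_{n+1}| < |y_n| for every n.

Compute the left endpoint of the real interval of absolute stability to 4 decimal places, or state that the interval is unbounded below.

left endpoint -2.7853.

Test eqn y'=λy, z=hλ:
  order 4, 4-stage ⇒ R(z)=1+z+z^2/2+z^3/6+z^4/24
  (e.g. R(-1.8)=0.28540, |R|=0.28540)

Boundary: |R(x)|=1, x<0.
x=-1.8: |R|=0.2854
|R(-2.65)|=0.8145 |R(-2.12)|=0.3808 |R(-1.9)|=0.3048
Bisect:
  x_lo=-3.1135 |R|=1.6186  x_hi=-0.3942 |R|=0.6743
  mid=-1.75383 |R|=0.27924 →hi
  mid=-2.43366 |R|=0.58699 →hi
  mid=-2.77358 |R|=0.98248 →hi
  mid=-2.94353 |R|=1.26600 →lo
  mid=-2.85856 |R|=1.11619 →lo
  mid=-2.81607 |R|=1.04740 →lo
  mid=-2.79482 |R|=1.01446 →lo
  mid=-2.78420 |R|=0.99835 →hi
  mid=-2.78951 |R|=1.00638 →lo
  mid=-2.78686 |R|=1.00236 →lo
  ...
  [-2.78536,-2.78520] ⇒ x*=-2.7853
Stable set (-2.7853, 0).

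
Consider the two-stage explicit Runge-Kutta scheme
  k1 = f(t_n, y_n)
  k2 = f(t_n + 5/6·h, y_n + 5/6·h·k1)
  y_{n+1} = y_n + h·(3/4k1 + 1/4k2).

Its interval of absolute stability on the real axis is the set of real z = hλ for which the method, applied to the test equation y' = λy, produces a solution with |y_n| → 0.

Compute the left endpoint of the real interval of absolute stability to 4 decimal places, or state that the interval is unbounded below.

Test eqn y'=λy, z=hλ:
  k1=λy_n ⇒ h·k1=z·y_n;  k2=λ(1+5/6z)y_n ⇒ h·k2=z(1+5/6z)y_n
  y_{n+1}/y_n = 1 + 3/4z + 1/4z(1+5/6z) = 1 + z + 5/24z²
  so R(z) = 1 + z + 5/24z².

Boundary: |R(x)|=1, x<0.
x=-0.81: |R|=0.3267
R=1: x+5/24x²=0 ⇒ x=−24/5=-4.8000; min R=1−1/(4·5/24)=-0.2000>−1
Confirm numerically:
  x=-4.679: |R|=0.88205 <1
  x=-3.085: |R|=0.10224 <1
  x=-2.825: |R|=0.16237 <1
  x=-2.537: |R|=0.19609 <1
  x=-5.019: |R|=1.22899 >1
  x=-4.891: |R|=1.09273 >1
Stable set (-4.8000, 0).

z* = -4.8000.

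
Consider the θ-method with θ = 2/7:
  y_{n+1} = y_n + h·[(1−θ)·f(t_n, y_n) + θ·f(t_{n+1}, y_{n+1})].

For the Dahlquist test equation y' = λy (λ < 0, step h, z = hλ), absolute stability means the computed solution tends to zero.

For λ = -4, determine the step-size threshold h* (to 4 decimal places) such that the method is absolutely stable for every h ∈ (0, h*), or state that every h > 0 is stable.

(-4.6667,0); λ=-4 ⇒ h* = (14/3)/4 = 1.1667.

On y'=λy, z=hλ:
  y_{n+1} = y_n + z·[5/7·y_n + 2/7·y_{n+1}] ⇒ (1 − 2/7z)y_{n+1} = (1 + 5/7z)y_n
  R(z) = (1 + 5/7z)/(1 − 2/7z).

Boundary: |R(x)|=1, x<0.
x=-1.64: |R|=0.1167
R=−1: 1+5/7x = −1+2/7x ⇒ -3/7x=2 ⇒ x=2/(-3/7)=-4.6667
Confirm numerically:
  x=-4.528: |R|=0.97409 <1
  x=-4.065: |R|=0.88070 <1
  x=-3.437: |R|=0.73411 <1
  x=-5.220: |R|=1.09518 >1
  x=-4.691: |R|=1.00446 >1
Stable set (-4.6667, 0).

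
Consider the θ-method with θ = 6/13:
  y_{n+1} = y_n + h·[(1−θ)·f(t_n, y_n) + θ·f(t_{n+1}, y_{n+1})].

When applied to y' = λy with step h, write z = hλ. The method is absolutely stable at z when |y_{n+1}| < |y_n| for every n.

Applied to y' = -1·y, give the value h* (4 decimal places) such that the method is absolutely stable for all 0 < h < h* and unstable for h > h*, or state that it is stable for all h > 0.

On y'=λy, z=hλ:
  y_{n+1} = y_n + z·[7/13·y_n + 6/13·y_{n+1}] ⇒ (1 − 6/13z)y_{n+1} = (1 + 7/13z)y_n
  so R(z) = (1 + 7/13z)/(1 − 6/13z).

Find x<0 with |R(x)|<1.
x=-1.29: |R|=0.1914
R=−1: 1+7/13x = −1+6/13x ⇒ -1/13x=2 ⇒ x=2/(-1/13)=-26.0000
Confirm numerically:
  x=-24.617: |R|=0.99139 <1
  x=-24.048: |R|=0.98759 <1
  x=-18.004: |R|=0.93393 <1
  x=-14.379: |R|=0.88294 <1
  x=-26.244: |R|=1.00143 >1
  x=-26.166: |R|=1.00098 >1
Stable set (-26.0000, 0).

(-26.0000,0); λ=-1 ⇒ h* = (26)/1 = 26.0000.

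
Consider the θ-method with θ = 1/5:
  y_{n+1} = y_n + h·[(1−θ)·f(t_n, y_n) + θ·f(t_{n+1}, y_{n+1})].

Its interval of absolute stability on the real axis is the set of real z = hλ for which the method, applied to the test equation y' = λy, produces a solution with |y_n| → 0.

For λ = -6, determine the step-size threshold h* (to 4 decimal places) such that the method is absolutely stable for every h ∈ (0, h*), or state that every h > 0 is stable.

Test eqn y'=λy, z=hλ:
  y_{n+1} = y_n + z·[4/5·y_n + 1/5·y_{n+1}] ⇒ (1 − 1/5z)y_{n+1} = (1 + 4/5z)y_n
  Hence R(z) = (1 + 4/5z)/(1 − 1/5z).

Need |R(x)|<1, x<0.
x=-0.83: |R|=0.2882
R=−1: 1+4/5x = −1+1/5x ⇒ -3/5x=2 ⇒ x=2/(-3/5)=-3.3333
Confirm numerically:
  x=-3.088: |R|=0.90900 <1
  x=-2.825: |R|=0.80511 <1
  x=-2.650: |R|=0.73203 <1
  x=-2.026: |R|=0.44179 <1
  x=-3.884: |R|=1.18595 >1
  x=-3.848: |R|=1.17450 >1
  x=-3.490: |R|=1.05536 >1
Stable set (-3.3333, 0).

(-3.3333,0); λ=-6 ⇒ h* = (10/3)/6 = 0.5556.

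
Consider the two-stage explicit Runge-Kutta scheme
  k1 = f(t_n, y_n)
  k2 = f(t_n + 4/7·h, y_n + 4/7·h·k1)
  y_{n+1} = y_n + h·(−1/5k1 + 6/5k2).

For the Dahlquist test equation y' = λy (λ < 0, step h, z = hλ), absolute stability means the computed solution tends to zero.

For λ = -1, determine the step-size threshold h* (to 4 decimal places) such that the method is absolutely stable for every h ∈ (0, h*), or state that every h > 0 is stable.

(-1.4583,0); λ=-1 ⇒ h* = (35/24)/1 = 1.4583.

Set f=λy, z=hλ:
  k1=λy_n ⇒ h·k1=z·y_n;  k2=λ(1+4/7z)y_n ⇒ h·k2=z(1+4/7z)y_n
  y_{n+1}/y_n = 1 − 1/5z + 6/5z(1+4/7z) = 1 + z + 24/35z²
  Hence R(z) = 1 + z + 24/35z².

Solve |R(x)|<1 on ℝ⁻.
x=-1.67: |R|=1.2424
R=1: x+24/35x²=0 ⇒ x=−35/24=-1.4583; min R=1−1/(4·24/35)=0.6354>−1
Confirm numerically:
  x=-1.361: |R|=0.90916 <1
  x=-1.076: |R|=0.71790 <1
  x=-0.753: |R|=0.63581 <1
  x=-0.596: |R|=0.64758 <1
  x=-1.910: |R|=1.59155 >1
  x=-1.870: |R|=1.52787 >1
Stable set (-1.4583, 0).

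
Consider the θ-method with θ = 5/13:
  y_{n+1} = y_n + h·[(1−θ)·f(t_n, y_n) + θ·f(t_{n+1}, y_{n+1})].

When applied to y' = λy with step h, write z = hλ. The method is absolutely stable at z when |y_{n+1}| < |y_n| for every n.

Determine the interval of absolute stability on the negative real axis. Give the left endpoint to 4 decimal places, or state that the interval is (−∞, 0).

On y'=λy, z=hλ:
  y_{n+1} = y_n + z·[8/13·y_n + 5/13·y_{n+1}] ⇒ (1 − 5/13z)y_{n+1} = (1 + 8/13z)y_n
  so R(z) = (1 + 8/13z)/(1 − 5/13z).

Need |R(x)|<1, x<0.
x=-1.1: |R|=0.2270
R=−1: 1+8/13x = −1+5/13x ⇒ -3/13x=2 ⇒ x=2/(-3/13)=-8.6667
Confirm numerically:
  x=-7.895: |R|=0.95588 <1
  x=-6.984: |R|=0.89466 <1
  x=-6.030: |R|=0.81669 <1
  x=-3.843: |R|=0.55080 <1
  x=-9.253: |R|=1.02968 >1
  x=-8.977: |R|=1.01608 >1
Stable set (-8.6667, 0).

z∈(-8.6667,0).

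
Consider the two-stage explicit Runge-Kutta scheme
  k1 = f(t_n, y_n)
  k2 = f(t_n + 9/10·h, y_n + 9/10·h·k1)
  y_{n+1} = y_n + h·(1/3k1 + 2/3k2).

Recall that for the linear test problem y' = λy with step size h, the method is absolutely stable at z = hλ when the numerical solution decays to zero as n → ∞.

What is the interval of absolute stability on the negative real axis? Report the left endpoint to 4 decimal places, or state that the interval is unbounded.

With y'=λy (z=hλ):
  k1=λy_n ⇒ h·k1=z·y_n;  k2=λ(1+9/10z)y_n ⇒ h·k2=z(1+9/10z)y_n
  y_{n+1}/y_n = 1 + 1/3z + 2/3z(1+9/10z) = 1 + z + 3/5z²
  R(z) = 1 + z + 3/5z².

Need |R(x)|<1, x<0.
x=-1.34: |R|=0.7374
R=1: x+3/5x²=0 ⇒ x=−5/3=-1.6667; min R=1−1/(4·3/5)=0.5833>−1
Confirm numerically:
  x=-1.516: |R|=0.86295 <1
  x=-1.339: |R|=0.73675 <1
  x=-1.213: |R|=0.66982 <1
  x=-1.092: |R|=0.62348 <1
  x=-2.166: |R|=1.64893 >1
  x=-1.997: |R|=1.39581 >1
  x=-1.904: |R|=1.27113 >1
Stable set (-1.6667, 0).

z∈(-1.6667,0).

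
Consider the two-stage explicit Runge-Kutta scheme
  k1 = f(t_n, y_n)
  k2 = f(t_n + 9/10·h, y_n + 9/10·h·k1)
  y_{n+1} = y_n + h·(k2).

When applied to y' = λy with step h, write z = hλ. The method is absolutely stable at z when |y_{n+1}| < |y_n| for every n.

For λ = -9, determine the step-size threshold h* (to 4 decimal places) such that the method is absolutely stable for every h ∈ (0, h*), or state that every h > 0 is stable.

With y'=λy (z=hλ):
  k1=λy_n ⇒ h·k1=z·y_n;  k2=λ(1+9/10z)y_n ⇒ h·k2=z(1+9/10z)y_n
  y_{n+1}/y_n = 1 + z(1+9/10z) = 1 + z + 9/10z²
  ⇒ R(z) = 1 + z + 9/10z².

Find x<0 with |R(x)|<1.
x=-0.32: |R|=0.7722
R=1: x+9/10x²=0 ⇒ x=−10/9=-1.1111; min R=1−1/(4·9/10)=0.7222>−1
Confirm numerically:
  x=-0.851: |R|=0.80078 <1
  x=-0.759: |R|=0.75947 <1
  x=-0.663: |R|=0.73261 <1
  x=-0.555: |R|=0.72222 <1
  x=-1.492: |R|=1.51146 >1
  x=-1.364: |R|=1.31045 >1
  x=-1.146: |R|=1.03598 >1
Interval (-1.1111, 0).

(-1.1111,0); λ=-9 ⇒ h* = (10/9)/9 = 0.1235.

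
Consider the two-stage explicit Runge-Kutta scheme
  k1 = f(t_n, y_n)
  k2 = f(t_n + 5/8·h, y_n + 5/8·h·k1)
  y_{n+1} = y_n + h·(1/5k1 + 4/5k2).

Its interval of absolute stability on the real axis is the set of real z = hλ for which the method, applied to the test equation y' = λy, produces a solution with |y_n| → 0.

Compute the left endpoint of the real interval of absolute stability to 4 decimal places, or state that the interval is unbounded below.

left endpoint -2.0000.

With y'=λy (z=hλ):
  k1=λy_n ⇒ h·k1=z·y_n;  k2=λ(1+5/8z)y_n ⇒ h·k2=z(1+5/8z)y_n
  y_{n+1}/y_n = 1 + 1/5z + 4/5z(1+5/8z) = 1 + z + 1/2z²
  R(z) = 1 + z + 1/2z².

Find x<0 with |R(x)|<1.
x=-0.79: |R|=0.5221
R=1: x+1/2x²=0 ⇒ x=−2=-2.0000; min R=1−1/(4·1/2)=0.5000>−1
Confirm numerically:
  x=-1.899: |R|=0.90410 <1
  x=-1.759: |R|=0.78804 <1
  x=-1.360: |R|=0.56480 <1
  x=-2.329: |R|=1.38312 >1
  x=-2.238: |R|=1.26632 >1
  x=-2.030: |R|=1.03045 >1
So |R|<1 on (-2.0000, 0).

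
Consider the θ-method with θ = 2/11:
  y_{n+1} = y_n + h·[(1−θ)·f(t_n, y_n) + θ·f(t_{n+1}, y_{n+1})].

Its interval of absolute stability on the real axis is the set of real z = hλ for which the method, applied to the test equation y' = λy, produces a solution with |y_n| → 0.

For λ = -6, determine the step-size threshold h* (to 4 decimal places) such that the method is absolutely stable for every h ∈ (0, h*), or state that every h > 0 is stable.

Set f=λy, z=hλ:
  y_{n+1} = y_n + z·[9/11·y_n + 2/11·y_{n+1}] ⇒ (1 − 2/11z)y_{n+1} = (1 + 9/11z)y_n
  ⇒ R(z) = (1 + 9/11z)/(1 − 2/11z).

Boundary: |R(x)|=1, x<0.
x=-1.1: |R|=0.0833
R=−1: 1+9/11x = −1+2/11x ⇒ -7/11x=2 ⇒ x=2/(-7/11)=-3.1429
Confirm numerically:
  x=-2.571: |R|=0.75201 <1
  x=-2.215: |R|=0.57907 <1
  x=-1.901: |R|=0.41271 <1
  x=-1.601: |R|=0.24004 <1
  x=-3.661: |R|=1.19796 >1
  x=-3.643: |R|=1.19146 >1
  x=-3.434: |R|=1.11406 >1
Interval (-3.1429, 0).

(-3.1429,0); λ=-6 ⇒ h* = (22/7)/6 = 0.5238.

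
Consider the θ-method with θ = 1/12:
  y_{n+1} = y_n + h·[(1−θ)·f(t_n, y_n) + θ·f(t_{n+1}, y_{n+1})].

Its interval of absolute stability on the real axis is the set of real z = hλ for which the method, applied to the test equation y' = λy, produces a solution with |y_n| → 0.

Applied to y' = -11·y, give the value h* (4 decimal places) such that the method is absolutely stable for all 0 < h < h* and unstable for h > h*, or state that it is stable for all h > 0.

Test eqn y'=λy, z=hλ:
  y_{n+1} = y_n + z·[11/12·y_n + 1/12·y_{n+1}] ⇒ (1 − 1/12z)y_{n+1} = (1 + 11/12z)y_n
  Hence R(z) = (1 + 11/12z)/(1 − 1/12z).

Need |R(x)|<1, x<0.
x=-1.3: |R|=0.1729
R=−1: 1+11/12x = −1+1/12x ⇒ -5/6x=2 ⇒ x=2/(-5/6)=-2.4000
Confirm numerically:
  x=-2.262: |R|=0.90324 <1
  x=-1.301: |R|=0.17375 <1
  x=-1.035: |R|=0.04718 <1
  x=-2.730: |R|=1.22403 >1
  x=-2.702: |R|=1.20541 >1
Stable set (-2.4000, 0).

(-2.4000,0); λ=-11 ⇒ h* = (12/5)/11 = 0.2182.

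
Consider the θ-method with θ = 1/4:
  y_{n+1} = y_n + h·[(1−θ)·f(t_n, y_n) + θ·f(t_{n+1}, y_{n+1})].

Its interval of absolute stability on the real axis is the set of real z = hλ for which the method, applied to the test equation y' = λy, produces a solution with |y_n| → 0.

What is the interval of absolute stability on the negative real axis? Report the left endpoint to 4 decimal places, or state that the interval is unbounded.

Test eqn y'=λy, z=hλ:
  y_{n+1} = y_n + z·[3/4·y_n + 1/4·y_{n+1}] ⇒ (1 − 1/4z)y_{n+1} = (1 + 3/4z)y_n
  R(z) = (1 + 3/4z)/(1 − 1/4z).

Need |R(x)|<1, x<0.
x=-0.82: |R|=0.3195
R=−1: 1+3/4x = −1+1/4x ⇒ -1/2x=2 ⇒ x=2/(-1/2)=-4.0000
Confirm numerically:
  x=-3.655: |R|=0.90986 <1
  x=-2.972: |R|=0.70511 <1
  x=-2.738: |R|=0.62541 <1
  x=-4.393: |R|=1.09365 >1
  x=-4.205: |R|=1.04997 >1
  x=-4.090: |R|=1.02225 >1
Stable set (-4.0000, 0).

(-4.0000, 0).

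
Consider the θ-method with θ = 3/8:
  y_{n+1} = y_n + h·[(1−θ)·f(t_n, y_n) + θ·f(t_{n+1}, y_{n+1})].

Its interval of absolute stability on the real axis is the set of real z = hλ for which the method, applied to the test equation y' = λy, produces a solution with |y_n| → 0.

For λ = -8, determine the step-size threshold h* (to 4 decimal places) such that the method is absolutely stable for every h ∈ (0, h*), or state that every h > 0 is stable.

(-8.0000,0); λ=-8 ⇒ h* = (8)/8 = 1.0000.

Set f=λy, z=hλ:
  y_{n+1} = y_n + z·[5/8·y_n + 3/8·y_{n+1}] ⇒ (1 − 3/8z)y_{n+1} = (1 + 5/8z)y_n
  R(z) = (1 + 5/8z)/(1 − 3/8z).

Solve |R(x)|<1 on ℝ⁻.
x=-1.59: |R|=0.0039
R=−1: 1+5/8x = −1+3/8x ⇒ -1/4x=2 ⇒ x=2/(-1/4)=-8.0000
Confirm numerically:
  x=-5.843: |R|=0.83102 <1
  x=-4.468: |R|=0.66997 <1
  x=-4.427: |R|=0.66421 <1
  x=-3.340: |R|=0.48280 <1
  x=-8.265: |R|=1.01616 >1
  x=-8.221: |R|=1.01353 >1
So |R|<1 on (-8.0000, 0).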